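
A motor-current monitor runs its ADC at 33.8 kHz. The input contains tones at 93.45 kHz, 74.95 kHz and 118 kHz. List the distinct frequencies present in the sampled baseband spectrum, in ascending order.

fs/2 = 16.9 kHz.
93.45 kHz mod fs = 25.85 kHz.
25.85 kHz > fs/2 = 16.9 kHz, folds to fs − 25.85 kHz = 7.95 kHz.
74.95 kHz mod fs = 7.35 kHz.
7.35 kHz ≤ fs/2 = 16.9 kHz, appears at 7.35 kHz.
118 kHz mod fs = 16.6 kHz.
16.6 kHz ≤ fs/2 = 16.9 kHz, appears at 16.6 kHz.
Distinct values: {7.35 kHz, 7.95 kHz, 16.6 kHz}.

7.35 kHz, 7.95 kHz, 16.6 kHz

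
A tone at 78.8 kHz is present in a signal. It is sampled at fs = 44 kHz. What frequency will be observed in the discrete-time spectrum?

78.8 kHz mod fs = 34.8 kHz.
34.8 kHz > fs/2 = 22 kHz, folds to fs − 34.8 kHz = 9.2 kHz.

9.2 kHz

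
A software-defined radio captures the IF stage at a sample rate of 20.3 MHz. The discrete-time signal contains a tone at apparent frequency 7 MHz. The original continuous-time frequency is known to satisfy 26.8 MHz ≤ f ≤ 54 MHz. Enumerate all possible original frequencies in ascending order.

Frequencies that alias to 7 MHz are k·fs ± 7 MHz for integer k ≥ 0.
k=0: 7 MHz.
k=1: 13.3 MHz, 27.3 MHz.
k=2: 33.6 MHz, 47.6 MHz.
k=3: 53.9 MHz, 67.9 MHz.
k=4: 74.2 MHz, 88.2 MHz.
Within [26.8 MHz, 54 MHz]: 27.3 MHz, 33.6 MHz, 47.6 MHz, 53.9 MHz.

27.3 MHz, 33.6 MHz, 47.6 MHz, 53.9 MHz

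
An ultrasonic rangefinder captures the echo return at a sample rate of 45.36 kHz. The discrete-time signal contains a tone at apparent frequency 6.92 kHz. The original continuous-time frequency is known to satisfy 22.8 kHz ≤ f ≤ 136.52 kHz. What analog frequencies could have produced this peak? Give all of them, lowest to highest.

Frequencies that alias to 6.92 kHz are k·fs ± 6.92 kHz for integer k ≥ 0.
k=0: 6.92 kHz.
k=1: 38.44 kHz, 52.28 kHz.
k=2: 83.8 kHz, 97.64 kHz.
k=3: 129.16 kHz, 143 kHz.
k=4: 174.52 kHz, 188.36 kHz.
Within [22.8 kHz, 136.52 kHz]: 38.44 kHz, 52.28 kHz, 83.8 kHz, 97.64 kHz, 129.16 kHz.

38.44 kHz, 52.28 kHz, 83.8 kHz, 97.64 kHz, 129.16 kHz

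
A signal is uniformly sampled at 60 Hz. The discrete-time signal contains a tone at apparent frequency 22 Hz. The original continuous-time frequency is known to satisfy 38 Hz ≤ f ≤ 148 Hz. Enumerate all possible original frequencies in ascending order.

Frequencies that alias to 22 Hz are k·fs ± 22 Hz for integer k ≥ 0.
k=0: 22 Hz.
k=1: 38 Hz, 82 Hz.
k=2: 98 Hz, 142 Hz.
k=3: 158 Hz, 202 Hz.
Within [38 Hz, 148 Hz]: 38 Hz, 82 Hz, 98 Hz, 142 Hz.

38 Hz, 82 Hz, 98 Hz, 142 Hz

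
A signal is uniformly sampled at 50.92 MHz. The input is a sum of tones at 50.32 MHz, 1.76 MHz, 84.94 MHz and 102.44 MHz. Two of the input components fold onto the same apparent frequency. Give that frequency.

0.6 MHz

fs/2 = 25.46 MHz.
50.32 MHz > fs/2 = 25.46 MHz, folds to fs − 50.32 MHz = 0.6 MHz.
1.76 MHz ≤ fs/2 = 25.46 MHz, passes unchanged.
84.94 MHz mod fs = 34.02 MHz.
34.02 MHz > fs/2 = 25.46 MHz, folds to fs − 34.02 MHz = 16.9 MHz.
102.44 MHz mod fs = 0.6 MHz.
0.6 MHz ≤ fs/2 = 25.46 MHz, appears at 0.6 MHz.
50.32 MHz and 102.44 MHz both map to 0.6 MHz.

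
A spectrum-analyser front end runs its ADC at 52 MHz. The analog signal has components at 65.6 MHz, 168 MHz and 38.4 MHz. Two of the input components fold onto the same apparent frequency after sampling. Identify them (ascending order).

fs/2 = 26 MHz.
65.6 MHz mod fs = 13.6 MHz.
13.6 MHz ≤ fs/2 = 26 MHz, appears at 13.6 MHz.
168 MHz mod fs = 12 MHz.
12 MHz ≤ fs/2 = 26 MHz, appears at 12 MHz.
38.4 MHz > fs/2 = 26 MHz, folds to fs − 38.4 MHz = 13.6 MHz.
38.4 MHz and 65.6 MHz both map to 13.6 MHz.

38.4 MHz, 65.6 MHz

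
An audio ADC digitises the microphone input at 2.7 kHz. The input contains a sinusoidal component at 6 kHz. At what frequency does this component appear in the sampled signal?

0.6 kHz

6 kHz mod fs = 0.6 kHz.
0.6 kHz ≤ fs/2 = 1.35 kHz, appears at 0.6 kHz.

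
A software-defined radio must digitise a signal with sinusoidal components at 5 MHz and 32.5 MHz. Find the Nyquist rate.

65 MHz

Highest-frequency component: 32.5 MHz.
Nyquist rate = 2 × 32.5 MHz = 65 MHz.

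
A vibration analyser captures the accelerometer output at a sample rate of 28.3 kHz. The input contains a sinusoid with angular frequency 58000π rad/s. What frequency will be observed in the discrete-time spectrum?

0.7 kHz

ω = 58000π rad/s → f = ω/(2π) = 29000 Hz = 29 kHz.
29 kHz mod fs = 0.7 kHz.
0.7 kHz ≤ fs/2 = 14.15 kHz, appears at 0.7 kHz.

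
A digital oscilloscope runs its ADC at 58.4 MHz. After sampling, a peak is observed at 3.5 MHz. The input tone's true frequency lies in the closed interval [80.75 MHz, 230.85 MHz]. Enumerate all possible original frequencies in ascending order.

113.3 MHz, 120.3 MHz, 171.7 MHz, 178.7 MHz, 230.1 MHz

Frequencies that alias to 3.5 MHz are k·fs ± 3.5 MHz for integer k ≥ 0.
k=0: 3.5 MHz.
k=1: 54.9 MHz, 61.9 MHz.
k=2: 113.3 MHz, 120.3 MHz.
k=3: 171.7 MHz, 178.7 MHz.
k=4: 230.1 MHz, 237.1 MHz.
k=5: 288.5 MHz, 295.5 MHz.
Within [80.75 MHz, 230.85 MHz]: 113.3 MHz, 120.3 MHz, 171.7 MHz, 178.7 MHz, 230.1 MHz.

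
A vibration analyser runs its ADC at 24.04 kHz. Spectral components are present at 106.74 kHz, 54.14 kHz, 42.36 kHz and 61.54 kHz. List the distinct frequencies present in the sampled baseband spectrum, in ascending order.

5.72 kHz, 6.06 kHz, 10.58 kHz

fs/2 = 12.02 kHz.
106.74 kHz mod fs = 10.58 kHz.
10.58 kHz ≤ fs/2 = 12.02 kHz, appears at 10.58 kHz.
54.14 kHz mod fs = 6.06 kHz.
6.06 kHz ≤ fs/2 = 12.02 kHz, appears at 6.06 kHz.
42.36 kHz mod fs = 18.32 kHz.
18.32 kHz > fs/2 = 12.02 kHz, folds to fs − 18.32 kHz = 5.72 kHz.
61.54 kHz mod fs = 13.46 kHz.
13.46 kHz > fs/2 = 12.02 kHz, folds to fs − 13.46 kHz = 10.58 kHz.
Distinct values: {5.72 kHz, 6.06 kHz, 10.58 kHz}.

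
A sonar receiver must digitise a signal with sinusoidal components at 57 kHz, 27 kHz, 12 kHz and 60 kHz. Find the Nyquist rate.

Highest-frequency component: 60 kHz.
Nyquist rate = 2 × 60 kHz = 120 kHz.

120 kHz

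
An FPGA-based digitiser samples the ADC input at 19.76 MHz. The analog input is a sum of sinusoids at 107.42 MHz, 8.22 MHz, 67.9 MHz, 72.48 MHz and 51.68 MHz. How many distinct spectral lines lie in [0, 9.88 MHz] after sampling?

fs/2 = 9.88 MHz.
107.42 MHz mod fs = 8.62 MHz.
8.62 MHz ≤ fs/2 = 9.88 MHz, appears at 8.62 MHz.
8.22 MHz ≤ fs/2 = 9.88 MHz, passes unchanged.
67.9 MHz mod fs = 8.62 MHz.
8.62 MHz ≤ fs/2 = 9.88 MHz, appears at 8.62 MHz.
72.48 MHz mod fs = 13.2 MHz.
13.2 MHz > fs/2 = 9.88 MHz, folds to fs − 13.2 MHz = 6.56 MHz.
51.68 MHz mod fs = 12.16 MHz.
12.16 MHz > fs/2 = 9.88 MHz, folds to fs − 12.16 MHz = 7.6 MHz.
Distinct values: {6.56 MHz, 7.6 MHz, 8.22 MHz, 8.62 MHz} → 4.

4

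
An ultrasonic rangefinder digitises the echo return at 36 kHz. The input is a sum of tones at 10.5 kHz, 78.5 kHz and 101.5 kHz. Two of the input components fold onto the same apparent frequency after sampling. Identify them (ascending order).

78.5 kHz, 101.5 kHz

fs/2 = 18 kHz.
10.5 kHz ≤ fs/2 = 18 kHz, passes unchanged.
78.5 kHz mod fs = 6.5 kHz.
6.5 kHz ≤ fs/2 = 18 kHz, appears at 6.5 kHz.
101.5 kHz mod fs = 29.5 kHz.
29.5 kHz > fs/2 = 18 kHz, folds to fs − 29.5 kHz = 6.5 kHz.
78.5 kHz and 101.5 kHz both map to 6.5 kHz.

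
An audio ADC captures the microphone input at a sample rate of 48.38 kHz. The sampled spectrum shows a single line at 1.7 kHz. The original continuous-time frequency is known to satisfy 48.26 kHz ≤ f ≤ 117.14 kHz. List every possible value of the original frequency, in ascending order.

50.08 kHz, 95.06 kHz, 98.46 kHz

Frequencies that alias to 1.7 kHz are k·fs ± 1.7 kHz for integer k ≥ 0.
k=0: 1.7 kHz.
k=1: 46.68 kHz, 50.08 kHz.
k=2: 95.06 kHz, 98.46 kHz.
k=3: 143.44 kHz, 146.84 kHz.
Within [48.26 kHz, 117.14 kHz]: 50.08 kHz, 95.06 kHz, 98.46 kHz.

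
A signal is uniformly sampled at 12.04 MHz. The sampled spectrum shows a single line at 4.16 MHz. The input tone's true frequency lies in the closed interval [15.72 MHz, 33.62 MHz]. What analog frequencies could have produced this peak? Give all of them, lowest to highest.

Frequencies that alias to 4.16 MHz are k·fs ± 4.16 MHz for integer k ≥ 0.
k=0: 4.16 MHz.
k=1: 7.88 MHz, 16.2 MHz.
k=2: 19.92 MHz, 28.24 MHz.
k=3: 31.96 MHz, 40.28 MHz.
k=4: 44 MHz, 52.32 MHz.
Within [15.72 MHz, 33.62 MHz]: 16.2 MHz, 19.92 MHz, 28.24 MHz, 31.96 MHz.

16.2 MHz, 19.92 MHz, 28.24 MHz, 31.96 MHz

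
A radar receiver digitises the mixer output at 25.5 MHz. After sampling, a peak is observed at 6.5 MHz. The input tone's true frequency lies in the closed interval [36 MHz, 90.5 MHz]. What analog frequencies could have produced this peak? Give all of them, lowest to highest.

Frequencies that alias to 6.5 MHz are k·fs ± 6.5 MHz for integer k ≥ 0.
k=0: 6.5 MHz.
k=1: 19 MHz, 32 MHz.
k=2: 44.5 MHz, 57.5 MHz.
k=3: 70 MHz, 83 MHz.
k=4: 95.5 MHz, 108.5 MHz.
Within [36 MHz, 90.5 MHz]: 44.5 MHz, 57.5 MHz, 70 MHz, 83 MHz.

44.5 MHz, 57.5 MHz, 70 MHz, 83 MHz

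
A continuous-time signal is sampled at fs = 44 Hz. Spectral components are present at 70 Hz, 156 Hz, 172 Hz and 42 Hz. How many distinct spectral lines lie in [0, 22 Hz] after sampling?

4

fs/2 = 22 Hz.
70 Hz mod fs = 26 Hz.
26 Hz > fs/2 = 22 Hz, folds to fs − 26 Hz = 18 Hz.
156 Hz mod fs = 24 Hz.
24 Hz > fs/2 = 22 Hz, folds to fs − 24 Hz = 20 Hz.
172 Hz mod fs = 40 Hz.
40 Hz > fs/2 = 22 Hz, folds to fs − 40 Hz = 4 Hz.
42 Hz > fs/2 = 22 Hz, folds to fs − 42 Hz = 2 Hz.
Distinct values: {2 Hz, 4 Hz, 18 Hz, 20 Hz} → 4.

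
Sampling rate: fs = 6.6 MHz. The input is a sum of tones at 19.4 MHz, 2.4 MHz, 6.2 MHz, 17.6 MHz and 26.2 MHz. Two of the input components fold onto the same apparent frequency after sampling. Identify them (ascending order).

6.2 MHz, 19.4 MHz

fs/2 = 3.3 MHz.
19.4 MHz mod fs = 6.2 MHz.
6.2 MHz > fs/2 = 3.3 MHz, folds to fs − 6.2 MHz = 0.4 MHz.
2.4 MHz ≤ fs/2 = 3.3 MHz, passes unchanged.
6.2 MHz > fs/2 = 3.3 MHz, folds to fs − 6.2 MHz = 0.4 MHz.
17.6 MHz mod fs = 4.4 MHz.
4.4 MHz > fs/2 = 3.3 MHz, folds to fs − 4.4 MHz = 2.2 MHz.
26.2 MHz mod fs = 6.4 MHz.
6.4 MHz > fs/2 = 3.3 MHz, folds to fs − 6.4 MHz = 0.2 MHz.
6.2 MHz and 19.4 MHz both map to 0.4 MHz.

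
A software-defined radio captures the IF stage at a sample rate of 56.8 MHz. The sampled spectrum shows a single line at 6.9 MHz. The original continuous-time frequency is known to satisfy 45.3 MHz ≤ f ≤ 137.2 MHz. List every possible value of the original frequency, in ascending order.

49.9 MHz, 63.7 MHz, 106.7 MHz, 120.5 MHz

Frequencies that alias to 6.9 MHz are k·fs ± 6.9 MHz for integer k ≥ 0.
k=0: 6.9 MHz.
k=1: 49.9 MHz, 63.7 MHz.
k=2: 106.7 MHz, 120.5 MHz.
k=3: 163.5 MHz, 177.3 MHz.
Within [45.3 MHz, 137.2 MHz]: 49.9 MHz, 63.7 MHz, 106.7 MHz, 120.5 MHz.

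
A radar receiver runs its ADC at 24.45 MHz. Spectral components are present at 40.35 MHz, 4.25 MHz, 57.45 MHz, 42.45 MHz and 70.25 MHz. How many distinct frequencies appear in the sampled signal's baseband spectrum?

fs/2 = 12.225 MHz.
40.35 MHz mod fs = 15.9 MHz.
15.9 MHz > fs/2 = 12.225 MHz, folds to fs − 15.9 MHz = 8.55 MHz.
4.25 MHz ≤ fs/2 = 12.225 MHz, passes unchanged.
57.45 MHz mod fs = 8.55 MHz.
8.55 MHz ≤ fs/2 = 12.225 MHz, appears at 8.55 MHz.
42.45 MHz mod fs = 18 MHz.
18 MHz > fs/2 = 12.225 MHz, folds to fs − 18 MHz = 6.45 MHz.
70.25 MHz mod fs = 21.35 MHz.
21.35 MHz > fs/2 = 12.225 MHz, folds to fs − 21.35 MHz = 3.1 MHz.
Distinct values: {3.1 MHz, 4.25 MHz, 6.45 MHz, 8.55 MHz} → 4.

4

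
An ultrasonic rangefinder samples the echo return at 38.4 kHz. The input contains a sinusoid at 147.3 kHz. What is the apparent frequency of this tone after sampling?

147.3 kHz mod fs = 32.1 kHz.
32.1 kHz > fs/2 = 19.2 kHz, folds to fs − 32.1 kHz = 6.3 kHz.

6.3 kHz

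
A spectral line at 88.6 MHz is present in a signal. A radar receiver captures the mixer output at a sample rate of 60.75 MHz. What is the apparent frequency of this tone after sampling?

88.6 MHz mod fs = 27.85 MHz.
27.85 MHz ≤ fs/2 = 30.375 MHz, appears at 27.85 MHz.

27.85 MHz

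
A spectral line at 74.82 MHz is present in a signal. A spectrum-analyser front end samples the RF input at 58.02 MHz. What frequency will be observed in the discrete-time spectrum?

74.82 MHz mod fs = 16.8 MHz.
16.8 MHz ≤ fs/2 = 29.01 MHz, appears at 16.8 MHz.

16.8 MHz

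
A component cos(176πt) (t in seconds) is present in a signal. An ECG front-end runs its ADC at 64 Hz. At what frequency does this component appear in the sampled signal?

24 Hz

ω = 176π rad/s → f = ω/(2π) = 88 Hz.
88 Hz mod fs = 24 Hz.
24 Hz ≤ fs/2 = 32 Hz, appears at 24 Hz.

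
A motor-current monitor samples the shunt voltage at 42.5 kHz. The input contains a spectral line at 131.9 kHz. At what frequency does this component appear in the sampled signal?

131.9 kHz mod fs = 4.4 kHz.
4.4 kHz ≤ fs/2 = 21.25 kHz, appears at 4.4 kHz.

4.4 kHz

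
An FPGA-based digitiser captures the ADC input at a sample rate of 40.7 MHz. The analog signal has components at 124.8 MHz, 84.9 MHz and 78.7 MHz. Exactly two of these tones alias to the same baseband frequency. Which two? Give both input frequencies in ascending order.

78.7 MHz, 124.8 MHz

fs/2 = 20.35 MHz.
124.8 MHz mod fs = 2.7 MHz.
2.7 MHz ≤ fs/2 = 20.35 MHz, appears at 2.7 MHz.
84.9 MHz mod fs = 3.5 MHz.
3.5 MHz ≤ fs/2 = 20.35 MHz, appears at 3.5 MHz.
78.7 MHz mod fs = 38 MHz.
38 MHz > fs/2 = 20.35 MHz, folds to fs − 38 MHz = 2.7 MHz.
78.7 MHz and 124.8 MHz both map to 2.7 MHz.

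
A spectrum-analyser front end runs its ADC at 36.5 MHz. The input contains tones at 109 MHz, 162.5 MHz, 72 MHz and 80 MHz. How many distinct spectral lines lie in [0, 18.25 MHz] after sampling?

fs/2 = 18.25 MHz.
109 MHz mod fs = 36 MHz.
36 MHz > fs/2 = 18.25 MHz, folds to fs − 36 MHz = 0.5 MHz.
162.5 MHz mod fs = 16.5 MHz.
16.5 MHz ≤ fs/2 = 18.25 MHz, appears at 16.5 MHz.
72 MHz mod fs = 35.5 MHz.
35.5 MHz > fs/2 = 18.25 MHz, folds to fs − 35.5 MHz = 1 MHz.
80 MHz mod fs = 7 MHz.
7 MHz ≤ fs/2 = 18.25 MHz, appears at 7 MHz.
Distinct values: {0.5 MHz, 1 MHz, 7 MHz, 16.5 MHz} → 4.

4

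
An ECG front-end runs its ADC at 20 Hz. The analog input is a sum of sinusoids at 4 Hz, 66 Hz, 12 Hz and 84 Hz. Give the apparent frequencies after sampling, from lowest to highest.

fs/2 = 10 Hz.
4 Hz ≤ fs/2 = 10 Hz, passes unchanged.
66 Hz mod fs = 6 Hz.
6 Hz ≤ fs/2 = 10 Hz, appears at 6 Hz.
12 Hz > fs/2 = 10 Hz, folds to fs − 12 Hz = 8 Hz.
84 Hz mod fs = 4 Hz.
4 Hz ≤ fs/2 = 10 Hz, appears at 4 Hz.
Distinct values: {4 Hz, 6 Hz, 8 Hz}.

4 Hz, 6 Hz, 8 Hz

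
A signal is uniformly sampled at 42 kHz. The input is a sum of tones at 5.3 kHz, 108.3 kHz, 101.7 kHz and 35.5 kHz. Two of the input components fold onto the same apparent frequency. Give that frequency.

17.7 kHz

fs/2 = 21 kHz.
5.3 kHz ≤ fs/2 = 21 kHz, passes unchanged.
108.3 kHz mod fs = 24.3 kHz.
24.3 kHz > fs/2 = 21 kHz, folds to fs − 24.3 kHz = 17.7 kHz.
101.7 kHz mod fs = 17.7 kHz.
17.7 kHz ≤ fs/2 = 21 kHz, appears at 17.7 kHz.
35.5 kHz > fs/2 = 21 kHz, folds to fs − 35.5 kHz = 6.5 kHz.
101.7 kHz and 108.3 kHz both map to 17.7 kHz.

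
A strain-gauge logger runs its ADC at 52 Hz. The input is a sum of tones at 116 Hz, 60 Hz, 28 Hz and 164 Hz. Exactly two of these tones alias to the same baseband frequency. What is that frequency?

8 Hz

fs/2 = 26 Hz.
116 Hz mod fs = 12 Hz.
12 Hz ≤ fs/2 = 26 Hz, appears at 12 Hz.
60 Hz mod fs = 8 Hz.
8 Hz ≤ fs/2 = 26 Hz, appears at 8 Hz.
28 Hz > fs/2 = 26 Hz, folds to fs − 28 Hz = 24 Hz.
164 Hz mod fs = 8 Hz.
8 Hz ≤ fs/2 = 26 Hz, appears at 8 Hz.
60 Hz and 164 Hz both map to 8 Hz.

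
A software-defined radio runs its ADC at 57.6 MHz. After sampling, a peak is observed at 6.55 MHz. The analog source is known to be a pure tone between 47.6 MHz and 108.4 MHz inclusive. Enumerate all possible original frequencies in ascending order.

Frequencies that alias to 6.55 MHz are k·fs ± 6.55 MHz for integer k ≥ 0.
k=0: 6.55 MHz.
k=1: 51.05 MHz, 64.15 MHz.
k=2: 108.65 MHz, 121.75 MHz.
Within [47.6 MHz, 108.4 MHz]: 51.05 MHz, 64.15 MHz.

51.05 MHz, 64.15 MHz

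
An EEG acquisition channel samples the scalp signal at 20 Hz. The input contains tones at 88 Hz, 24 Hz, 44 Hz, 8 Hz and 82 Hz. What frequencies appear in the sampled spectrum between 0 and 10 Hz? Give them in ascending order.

2 Hz, 4 Hz, 8 Hz

fs/2 = 10 Hz.
88 Hz mod fs = 8 Hz.
8 Hz ≤ fs/2 = 10 Hz, appears at 8 Hz.
24 Hz mod fs = 4 Hz.
4 Hz ≤ fs/2 = 10 Hz, appears at 4 Hz.
44 Hz mod fs = 4 Hz.
4 Hz ≤ fs/2 = 10 Hz, appears at 4 Hz.
8 Hz ≤ fs/2 = 10 Hz, passes unchanged.
82 Hz mod fs = 2 Hz.
2 Hz ≤ fs/2 = 10 Hz, appears at 2 Hz.
Distinct values: {2 Hz, 4 Hz, 8 Hz}.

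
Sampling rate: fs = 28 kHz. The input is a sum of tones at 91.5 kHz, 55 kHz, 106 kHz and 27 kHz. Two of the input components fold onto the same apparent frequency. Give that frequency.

fs/2 = 14 kHz.
91.5 kHz mod fs = 7.5 kHz.
7.5 kHz ≤ fs/2 = 14 kHz, appears at 7.5 kHz.
55 kHz mod fs = 27 kHz.
27 kHz > fs/2 = 14 kHz, folds to fs − 27 kHz = 1 kHz.
106 kHz mod fs = 22 kHz.
22 kHz > fs/2 = 14 kHz, folds to fs − 22 kHz = 6 kHz.
27 kHz > fs/2 = 14 kHz, folds to fs − 27 kHz = 1 kHz.
27 kHz and 55 kHz both map to 1 kHz.

1 kHz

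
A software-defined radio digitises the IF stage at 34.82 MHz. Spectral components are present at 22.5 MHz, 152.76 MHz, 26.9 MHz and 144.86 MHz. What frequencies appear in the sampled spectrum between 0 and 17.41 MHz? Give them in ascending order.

5.58 MHz, 7.92 MHz, 12.32 MHz, 13.48 MHz

fs/2 = 17.41 MHz.
22.5 MHz > fs/2 = 17.41 MHz, folds to fs − 22.5 MHz = 12.32 MHz.
152.76 MHz mod fs = 13.48 MHz.
13.48 MHz ≤ fs/2 = 17.41 MHz, appears at 13.48 MHz.
26.9 MHz > fs/2 = 17.41 MHz, folds to fs − 26.9 MHz = 7.92 MHz.
144.86 MHz mod fs = 5.58 MHz.
5.58 MHz ≤ fs/2 = 17.41 MHz, appears at 5.58 MHz.
Distinct values: {5.58 MHz, 7.92 MHz, 12.32 MHz, 13.48 MHz}.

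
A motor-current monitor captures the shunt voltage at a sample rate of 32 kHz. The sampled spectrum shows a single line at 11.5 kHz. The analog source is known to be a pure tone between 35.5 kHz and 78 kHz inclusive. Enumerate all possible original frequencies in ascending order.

43.5 kHz, 52.5 kHz, 75.5 kHz

Frequencies that alias to 11.5 kHz are k·fs ± 11.5 kHz for integer k ≥ 0.
k=0: 11.5 kHz.
k=1: 20.5 kHz, 43.5 kHz.
k=2: 52.5 kHz, 75.5 kHz.
k=3: 84.5 kHz, 107.5 kHz.
Within [35.5 kHz, 78 kHz]: 43.5 kHz, 52.5 kHz, 75.5 kHz.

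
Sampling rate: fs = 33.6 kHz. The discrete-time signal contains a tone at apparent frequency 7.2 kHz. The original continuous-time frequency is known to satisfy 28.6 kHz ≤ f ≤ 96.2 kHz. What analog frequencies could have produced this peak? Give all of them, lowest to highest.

Frequencies that alias to 7.2 kHz are k·fs ± 7.2 kHz for integer k ≥ 0.
k=0: 7.2 kHz.
k=1: 26.4 kHz, 40.8 kHz.
k=2: 60 kHz, 74.4 kHz.
k=3: 93.6 kHz, 108 kHz.
k=4: 127.2 kHz, 141.6 kHz.
Within [28.6 kHz, 96.2 kHz]: 40.8 kHz, 60 kHz, 74.4 kHz, 93.6 kHz.

40.8 kHz, 60 kHz, 74.4 kHz, 93.6 kHz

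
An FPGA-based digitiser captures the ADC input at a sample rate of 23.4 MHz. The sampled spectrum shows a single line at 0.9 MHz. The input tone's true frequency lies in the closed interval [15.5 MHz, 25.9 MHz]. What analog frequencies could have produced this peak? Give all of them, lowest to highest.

Frequencies that alias to 0.9 MHz are k·fs ± 0.9 MHz for integer k ≥ 0.
k=0: 0.9 MHz.
k=1: 22.5 MHz, 24.3 MHz.
k=2: 45.9 MHz, 47.7 MHz.
Within [15.5 MHz, 25.9 MHz]: 22.5 MHz, 24.3 MHz.

22.5 MHz, 24.3 MHz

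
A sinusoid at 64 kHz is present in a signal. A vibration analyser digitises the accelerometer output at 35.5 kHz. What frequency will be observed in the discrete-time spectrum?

7 kHz

64 kHz mod fs = 28.5 kHz.
28.5 kHz > fs/2 = 17.75 kHz, folds to fs − 28.5 kHz = 7 kHz.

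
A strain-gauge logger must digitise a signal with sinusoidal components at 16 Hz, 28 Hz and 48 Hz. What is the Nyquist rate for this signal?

Highest-frequency component: 48 Hz.
Nyquist rate = 2 × 48 Hz = 96 Hz.

96 Hz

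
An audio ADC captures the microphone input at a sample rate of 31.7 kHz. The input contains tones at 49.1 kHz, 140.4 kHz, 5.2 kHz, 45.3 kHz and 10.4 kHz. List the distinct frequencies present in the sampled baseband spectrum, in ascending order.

fs/2 = 15.85 kHz.
49.1 kHz mod fs = 17.4 kHz.
17.4 kHz > fs/2 = 15.85 kHz, folds to fs − 17.4 kHz = 14.3 kHz.
140.4 kHz mod fs = 13.6 kHz.
13.6 kHz ≤ fs/2 = 15.85 kHz, appears at 13.6 kHz.
5.2 kHz ≤ fs/2 = 15.85 kHz, passes unchanged.
45.3 kHz mod fs = 13.6 kHz.
13.6 kHz ≤ fs/2 = 15.85 kHz, appears at 13.6 kHz.
10.4 kHz ≤ fs/2 = 15.85 kHz, passes unchanged.
Distinct values: {5.2 kHz, 10.4 kHz, 13.6 kHz, 14.3 kHz}.

5.2 kHz, 10.4 kHz, 13.6 kHz, 14.3 kHz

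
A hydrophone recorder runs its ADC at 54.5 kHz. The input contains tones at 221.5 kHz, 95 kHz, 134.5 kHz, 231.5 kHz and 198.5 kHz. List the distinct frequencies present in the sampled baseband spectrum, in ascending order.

3.5 kHz, 13.5 kHz, 14 kHz, 19.5 kHz, 25.5 kHz

fs/2 = 27.25 kHz.
221.5 kHz mod fs = 3.5 kHz.
3.5 kHz ≤ fs/2 = 27.25 kHz, appears at 3.5 kHz.
95 kHz mod fs = 40.5 kHz.
40.5 kHz > fs/2 = 27.25 kHz, folds to fs − 40.5 kHz = 14 kHz.
134.5 kHz mod fs = 25.5 kHz.
25.5 kHz ≤ fs/2 = 27.25 kHz, appears at 25.5 kHz.
231.5 kHz mod fs = 13.5 kHz.
13.5 kHz ≤ fs/2 = 27.25 kHz, appears at 13.5 kHz.
198.5 kHz mod fs = 35 kHz.
35 kHz > fs/2 = 27.25 kHz, folds to fs − 35 kHz = 19.5 kHz.
Distinct values: {3.5 kHz, 13.5 kHz, 14 kHz, 19.5 kHz, 25.5 kHz}.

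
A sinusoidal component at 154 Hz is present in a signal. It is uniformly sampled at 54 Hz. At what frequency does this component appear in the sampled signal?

154 Hz mod fs = 46 Hz.
46 Hz > fs/2 = 27 Hz, folds to fs − 46 Hz = 8 Hz.

8 Hz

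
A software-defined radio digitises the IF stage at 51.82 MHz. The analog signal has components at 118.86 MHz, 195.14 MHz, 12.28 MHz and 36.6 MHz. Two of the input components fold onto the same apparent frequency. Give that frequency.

fs/2 = 25.91 MHz.
118.86 MHz mod fs = 15.22 MHz.
15.22 MHz ≤ fs/2 = 25.91 MHz, appears at 15.22 MHz.
195.14 MHz mod fs = 39.68 MHz.
39.68 MHz > fs/2 = 25.91 MHz, folds to fs − 39.68 MHz = 12.14 MHz.
12.28 MHz ≤ fs/2 = 25.91 MHz, passes unchanged.
36.6 MHz > fs/2 = 25.91 MHz, folds to fs − 36.6 MHz = 15.22 MHz.
36.6 MHz and 118.86 MHz both map to 15.22 MHz.

15.22 MHz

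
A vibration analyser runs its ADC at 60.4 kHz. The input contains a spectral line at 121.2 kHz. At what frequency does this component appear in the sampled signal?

0.4 kHz

121.2 kHz mod fs = 0.4 kHz.
0.4 kHz ≤ fs/2 = 30.2 kHz, appears at 0.4 kHz.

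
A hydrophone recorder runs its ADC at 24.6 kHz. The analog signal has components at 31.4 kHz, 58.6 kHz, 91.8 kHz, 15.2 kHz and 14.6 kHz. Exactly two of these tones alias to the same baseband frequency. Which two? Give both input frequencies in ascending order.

fs/2 = 12.3 kHz.
31.4 kHz mod fs = 6.8 kHz.
6.8 kHz ≤ fs/2 = 12.3 kHz, appears at 6.8 kHz.
58.6 kHz mod fs = 9.4 kHz.
9.4 kHz ≤ fs/2 = 12.3 kHz, appears at 9.4 kHz.
91.8 kHz mod fs = 18 kHz.
18 kHz > fs/2 = 12.3 kHz, folds to fs − 18 kHz = 6.6 kHz.
15.2 kHz > fs/2 = 12.3 kHz, folds to fs − 15.2 kHz = 9.4 kHz.
14.6 kHz > fs/2 = 12.3 kHz, folds to fs − 14.6 kHz = 10 kHz.
15.2 kHz and 58.6 kHz both map to 9.4 kHz.

15.2 kHz, 58.6 kHz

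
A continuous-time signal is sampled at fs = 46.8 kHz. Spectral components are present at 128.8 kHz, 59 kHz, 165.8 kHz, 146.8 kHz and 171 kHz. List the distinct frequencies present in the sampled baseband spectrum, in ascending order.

6.4 kHz, 11.6 kHz, 12.2 kHz, 16.2 kHz, 21.4 kHz

fs/2 = 23.4 kHz.
128.8 kHz mod fs = 35.2 kHz.
35.2 kHz > fs/2 = 23.4 kHz, folds to fs − 35.2 kHz = 11.6 kHz.
59 kHz mod fs = 12.2 kHz.
12.2 kHz ≤ fs/2 = 23.4 kHz, appears at 12.2 kHz.
165.8 kHz mod fs = 25.4 kHz.
25.4 kHz > fs/2 = 23.4 kHz, folds to fs − 25.4 kHz = 21.4 kHz.
146.8 kHz mod fs = 6.4 kHz.
6.4 kHz ≤ fs/2 = 23.4 kHz, appears at 6.4 kHz.
171 kHz mod fs = 30.6 kHz.
30.6 kHz > fs/2 = 23.4 kHz, folds to fs − 30.6 kHz = 16.2 kHz.
Distinct values: {6.4 kHz, 11.6 kHz, 12.2 kHz, 16.2 kHz, 21.4 kHz}.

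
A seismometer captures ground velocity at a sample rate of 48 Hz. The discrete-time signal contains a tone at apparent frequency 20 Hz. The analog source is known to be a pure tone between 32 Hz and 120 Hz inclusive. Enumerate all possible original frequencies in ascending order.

68 Hz, 76 Hz, 116 Hz

Frequencies that alias to 20 Hz are k·fs ± 20 Hz for integer k ≥ 0.
k=0: 20 Hz.
k=1: 28 Hz, 68 Hz.
k=2: 76 Hz, 116 Hz.
k=3: 124 Hz, 164 Hz.
Within [32 Hz, 120 Hz]: 68 Hz, 76 Hz, 116 Hz.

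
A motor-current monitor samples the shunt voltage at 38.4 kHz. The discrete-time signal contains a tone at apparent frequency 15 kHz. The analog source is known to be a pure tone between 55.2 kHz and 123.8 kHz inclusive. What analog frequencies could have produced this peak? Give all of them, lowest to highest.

61.8 kHz, 91.8 kHz, 100.2 kHz

Frequencies that alias to 15 kHz are k·fs ± 15 kHz for integer k ≥ 0.
k=0: 15 kHz.
k=1: 23.4 kHz, 53.4 kHz.
k=2: 61.8 kHz, 91.8 kHz.
k=3: 100.2 kHz, 130.2 kHz.
k=4: 138.6 kHz, 168.6 kHz.
Within [55.2 kHz, 123.8 kHz]: 61.8 kHz, 91.8 kHz, 100.2 kHz.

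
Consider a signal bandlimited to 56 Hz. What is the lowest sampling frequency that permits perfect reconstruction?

112 Hz

Nyquist rate = 2 × 56 Hz = 112 Hz.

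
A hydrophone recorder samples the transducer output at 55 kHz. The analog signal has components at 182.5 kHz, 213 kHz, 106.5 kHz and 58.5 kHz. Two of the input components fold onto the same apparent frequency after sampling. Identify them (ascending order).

fs/2 = 27.5 kHz.
182.5 kHz mod fs = 17.5 kHz.
17.5 kHz ≤ fs/2 = 27.5 kHz, appears at 17.5 kHz.
213 kHz mod fs = 48 kHz.
48 kHz > fs/2 = 27.5 kHz, folds to fs − 48 kHz = 7 kHz.
106.5 kHz mod fs = 51.5 kHz.
51.5 kHz > fs/2 = 27.5 kHz, folds to fs − 51.5 kHz = 3.5 kHz.
58.5 kHz mod fs = 3.5 kHz.
3.5 kHz ≤ fs/2 = 27.5 kHz, appears at 3.5 kHz.
58.5 kHz and 106.5 kHz both map to 3.5 kHz.

58.5 kHz, 106.5 kHz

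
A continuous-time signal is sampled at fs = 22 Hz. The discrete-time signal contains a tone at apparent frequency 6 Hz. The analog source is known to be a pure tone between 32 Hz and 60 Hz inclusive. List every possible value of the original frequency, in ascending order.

Frequencies that alias to 6 Hz are k·fs ± 6 Hz for integer k ≥ 0.
k=0: 6 Hz.
k=1: 16 Hz, 28 Hz.
k=2: 38 Hz, 50 Hz.
k=3: 60 Hz, 72 Hz.
k=4: 82 Hz, 94 Hz.
Within [32 Hz, 60 Hz]: 38 Hz, 50 Hz, 60 Hz.

38 Hz, 50 Hz, 60 Hz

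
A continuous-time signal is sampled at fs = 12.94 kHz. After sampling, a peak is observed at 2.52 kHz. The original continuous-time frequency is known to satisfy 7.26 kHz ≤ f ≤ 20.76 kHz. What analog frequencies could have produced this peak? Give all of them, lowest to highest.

10.42 kHz, 15.46 kHz

Frequencies that alias to 2.52 kHz are k·fs ± 2.52 kHz for integer k ≥ 0.
k=0: 2.52 kHz.
k=1: 10.42 kHz, 15.46 kHz.
k=2: 23.36 kHz, 28.4 kHz.
Within [7.26 kHz, 20.76 kHz]: 10.42 kHz, 15.46 kHz.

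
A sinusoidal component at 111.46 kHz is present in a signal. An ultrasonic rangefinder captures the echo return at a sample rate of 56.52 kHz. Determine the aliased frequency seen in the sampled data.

111.46 kHz mod fs = 54.94 kHz.
54.94 kHz > fs/2 = 28.26 kHz, folds to fs − 54.94 kHz = 1.58 kHz.

1.58 kHz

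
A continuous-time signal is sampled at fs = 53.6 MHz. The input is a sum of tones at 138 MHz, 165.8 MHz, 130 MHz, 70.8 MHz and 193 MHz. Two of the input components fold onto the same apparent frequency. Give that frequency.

22.8 MHz

fs/2 = 26.8 MHz.
138 MHz mod fs = 30.8 MHz.
30.8 MHz > fs/2 = 26.8 MHz, folds to fs − 30.8 MHz = 22.8 MHz.
165.8 MHz mod fs = 5 MHz.
5 MHz ≤ fs/2 = 26.8 MHz, appears at 5 MHz.
130 MHz mod fs = 22.8 MHz.
22.8 MHz ≤ fs/2 = 26.8 MHz, appears at 22.8 MHz.
70.8 MHz mod fs = 17.2 MHz.
17.2 MHz ≤ fs/2 = 26.8 MHz, appears at 17.2 MHz.
193 MHz mod fs = 32.2 MHz.
32.2 MHz > fs/2 = 26.8 MHz, folds to fs − 32.2 MHz = 21.4 MHz.
130 MHz and 138 MHz both map to 22.8 MHz.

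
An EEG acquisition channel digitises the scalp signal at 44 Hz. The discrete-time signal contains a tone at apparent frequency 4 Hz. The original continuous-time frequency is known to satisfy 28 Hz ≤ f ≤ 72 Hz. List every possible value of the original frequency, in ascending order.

40 Hz, 48 Hz

Frequencies that alias to 4 Hz are k·fs ± 4 Hz for integer k ≥ 0.
k=0: 4 Hz.
k=1: 40 Hz, 48 Hz.
k=2: 84 Hz, 92 Hz.
Within [28 Hz, 72 Hz]: 40 Hz, 48 Hz.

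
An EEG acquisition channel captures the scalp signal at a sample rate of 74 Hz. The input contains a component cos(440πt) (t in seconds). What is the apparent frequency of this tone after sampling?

ω = 440π rad/s → f = ω/(2π) = 220 Hz.
220 Hz mod fs = 72 Hz.
72 Hz > fs/2 = 37 Hz, folds to fs − 72 Hz = 2 Hz.

2 Hz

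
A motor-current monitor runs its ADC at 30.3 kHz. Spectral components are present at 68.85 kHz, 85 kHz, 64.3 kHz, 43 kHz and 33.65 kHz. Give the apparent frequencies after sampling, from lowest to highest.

3.35 kHz, 3.7 kHz, 5.9 kHz, 8.25 kHz, 12.7 kHz

fs/2 = 15.15 kHz.
68.85 kHz mod fs = 8.25 kHz.
8.25 kHz ≤ fs/2 = 15.15 kHz, appears at 8.25 kHz.
85 kHz mod fs = 24.4 kHz.
24.4 kHz > fs/2 = 15.15 kHz, folds to fs − 24.4 kHz = 5.9 kHz.
64.3 kHz mod fs = 3.7 kHz.
3.7 kHz ≤ fs/2 = 15.15 kHz, appears at 3.7 kHz.
43 kHz mod fs = 12.7 kHz.
12.7 kHz ≤ fs/2 = 15.15 kHz, appears at 12.7 kHz.
33.65 kHz mod fs = 3.35 kHz.
3.35 kHz ≤ fs/2 = 15.15 kHz, appears at 3.35 kHz.
Distinct values: {3.35 kHz, 3.7 kHz, 5.9 kHz, 8.25 kHz, 12.7 kHz}.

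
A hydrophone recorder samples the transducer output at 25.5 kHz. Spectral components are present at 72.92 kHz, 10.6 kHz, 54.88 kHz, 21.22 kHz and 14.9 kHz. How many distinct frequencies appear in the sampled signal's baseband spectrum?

4

fs/2 = 12.75 kHz.
72.92 kHz mod fs = 21.92 kHz.
21.92 kHz > fs/2 = 12.75 kHz, folds to fs − 21.92 kHz = 3.58 kHz.
10.6 kHz ≤ fs/2 = 12.75 kHz, passes unchanged.
54.88 kHz mod fs = 3.88 kHz.
3.88 kHz ≤ fs/2 = 12.75 kHz, appears at 3.88 kHz.
21.22 kHz > fs/2 = 12.75 kHz, folds to fs − 21.22 kHz = 4.28 kHz.
14.9 kHz > fs/2 = 12.75 kHz, folds to fs − 14.9 kHz = 10.6 kHz.
Distinct values: {3.58 kHz, 3.88 kHz, 4.28 kHz, 10.6 kHz} → 4.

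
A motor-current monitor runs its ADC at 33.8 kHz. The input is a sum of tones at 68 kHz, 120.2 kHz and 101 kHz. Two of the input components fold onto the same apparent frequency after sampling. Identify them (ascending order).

68 kHz, 101 kHz

fs/2 = 16.9 kHz.
68 kHz mod fs = 0.4 kHz.
0.4 kHz ≤ fs/2 = 16.9 kHz, appears at 0.4 kHz.
120.2 kHz mod fs = 18.8 kHz.
18.8 kHz > fs/2 = 16.9 kHz, folds to fs − 18.8 kHz = 15 kHz.
101 kHz mod fs = 33.4 kHz.
33.4 kHz > fs/2 = 16.9 kHz, folds to fs − 33.4 kHz = 0.4 kHz.
68 kHz and 101 kHz both map to 0.4 kHz.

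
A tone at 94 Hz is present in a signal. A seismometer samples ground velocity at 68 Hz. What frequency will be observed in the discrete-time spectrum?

94 Hz mod fs = 26 Hz.
26 Hz ≤ fs/2 = 34 Hz, appears at 26 Hz.

26 Hz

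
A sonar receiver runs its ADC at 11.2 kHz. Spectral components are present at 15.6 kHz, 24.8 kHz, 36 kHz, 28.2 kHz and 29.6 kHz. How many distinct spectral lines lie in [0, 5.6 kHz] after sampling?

4

fs/2 = 5.6 kHz.
15.6 kHz mod fs = 4.4 kHz.
4.4 kHz ≤ fs/2 = 5.6 kHz, appears at 4.4 kHz.
24.8 kHz mod fs = 2.4 kHz.
2.4 kHz ≤ fs/2 = 5.6 kHz, appears at 2.4 kHz.
36 kHz mod fs = 2.4 kHz.
2.4 kHz ≤ fs/2 = 5.6 kHz, appears at 2.4 kHz.
28.2 kHz mod fs = 5.8 kHz.
5.8 kHz > fs/2 = 5.6 kHz, folds to fs − 5.8 kHz = 5.4 kHz.
29.6 kHz mod fs = 7.2 kHz.
7.2 kHz > fs/2 = 5.6 kHz, folds to fs − 7.2 kHz = 4 kHz.
Distinct values: {2.4 kHz, 4 kHz, 4.4 kHz, 5.4 kHz} → 4.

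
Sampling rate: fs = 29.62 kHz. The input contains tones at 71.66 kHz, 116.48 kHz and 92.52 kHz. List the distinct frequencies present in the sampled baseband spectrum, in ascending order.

fs/2 = 14.81 kHz.
71.66 kHz mod fs = 12.42 kHz.
12.42 kHz ≤ fs/2 = 14.81 kHz, appears at 12.42 kHz.
116.48 kHz mod fs = 27.62 kHz.
27.62 kHz > fs/2 = 14.81 kHz, folds to fs − 27.62 kHz = 2 kHz.
92.52 kHz mod fs = 3.66 kHz.
3.66 kHz ≤ fs/2 = 14.81 kHz, appears at 3.66 kHz.
Distinct values: {2 kHz, 3.66 kHz, 12.42 kHz}.

2 kHz, 3.66 kHz, 12.42 kHz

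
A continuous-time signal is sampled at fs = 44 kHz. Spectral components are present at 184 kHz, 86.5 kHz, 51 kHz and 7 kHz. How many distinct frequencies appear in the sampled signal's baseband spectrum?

3

fs/2 = 22 kHz.
184 kHz mod fs = 8 kHz.
8 kHz ≤ fs/2 = 22 kHz, appears at 8 kHz.
86.5 kHz mod fs = 42.5 kHz.
42.5 kHz > fs/2 = 22 kHz, folds to fs − 42.5 kHz = 1.5 kHz.
51 kHz mod fs = 7 kHz.
7 kHz ≤ fs/2 = 22 kHz, appears at 7 kHz.
7 kHz ≤ fs/2 = 22 kHz, passes unchanged.
Distinct values: {1.5 kHz, 7 kHz, 8 kHz} → 3.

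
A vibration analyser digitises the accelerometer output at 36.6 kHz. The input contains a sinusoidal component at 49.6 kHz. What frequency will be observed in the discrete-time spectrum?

13 kHz

49.6 kHz mod fs = 13 kHz.
13 kHz ≤ fs/2 = 18.3 kHz, appears at 13 kHz.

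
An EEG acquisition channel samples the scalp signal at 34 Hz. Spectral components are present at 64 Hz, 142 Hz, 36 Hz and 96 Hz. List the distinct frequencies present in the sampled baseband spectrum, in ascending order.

2 Hz, 4 Hz, 6 Hz

fs/2 = 17 Hz.
64 Hz mod fs = 30 Hz.
30 Hz > fs/2 = 17 Hz, folds to fs − 30 Hz = 4 Hz.
142 Hz mod fs = 6 Hz.
6 Hz ≤ fs/2 = 17 Hz, appears at 6 Hz.
36 Hz mod fs = 2 Hz.
2 Hz ≤ fs/2 = 17 Hz, appears at 2 Hz.
96 Hz mod fs = 28 Hz.
28 Hz > fs/2 = 17 Hz, folds to fs − 28 Hz = 6 Hz.
Distinct values: {2 Hz, 4 Hz, 6 Hz}.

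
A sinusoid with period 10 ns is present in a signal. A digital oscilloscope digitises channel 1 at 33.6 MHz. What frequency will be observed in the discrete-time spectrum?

0.8 MHz

T = 10 ns → f = 1/T = 100 MHz.
100 MHz mod fs = 32.8 MHz.
32.8 MHz > fs/2 = 16.8 MHz, folds to fs − 32.8 MHz = 0.8 MHz.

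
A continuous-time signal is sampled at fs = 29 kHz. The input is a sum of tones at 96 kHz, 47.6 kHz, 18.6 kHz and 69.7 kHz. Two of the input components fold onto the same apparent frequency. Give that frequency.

10.4 kHz

fs/2 = 14.5 kHz.
96 kHz mod fs = 9 kHz.
9 kHz ≤ fs/2 = 14.5 kHz, appears at 9 kHz.
47.6 kHz mod fs = 18.6 kHz.
18.6 kHz > fs/2 = 14.5 kHz, folds to fs − 18.6 kHz = 10.4 kHz.
18.6 kHz > fs/2 = 14.5 kHz, folds to fs − 18.6 kHz = 10.4 kHz.
69.7 kHz mod fs = 11.7 kHz.
11.7 kHz ≤ fs/2 = 14.5 kHz, appears at 11.7 kHz.
18.6 kHz and 47.6 kHz both map to 10.4 kHz.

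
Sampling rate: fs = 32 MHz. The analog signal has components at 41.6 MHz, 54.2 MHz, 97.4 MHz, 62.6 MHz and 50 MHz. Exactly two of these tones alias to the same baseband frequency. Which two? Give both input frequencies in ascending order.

fs/2 = 16 MHz.
41.6 MHz mod fs = 9.6 MHz.
9.6 MHz ≤ fs/2 = 16 MHz, appears at 9.6 MHz.
54.2 MHz mod fs = 22.2 MHz.
22.2 MHz > fs/2 = 16 MHz, folds to fs − 22.2 MHz = 9.8 MHz.
97.4 MHz mod fs = 1.4 MHz.
1.4 MHz ≤ fs/2 = 16 MHz, appears at 1.4 MHz.
62.6 MHz mod fs = 30.6 MHz.
30.6 MHz > fs/2 = 16 MHz, folds to fs − 30.6 MHz = 1.4 MHz.
50 MHz mod fs = 18 MHz.
18 MHz > fs/2 = 16 MHz, folds to fs − 18 MHz = 14 MHz.
62.6 MHz and 97.4 MHz both map to 1.4 MHz.

62.6 MHz, 97.4 MHz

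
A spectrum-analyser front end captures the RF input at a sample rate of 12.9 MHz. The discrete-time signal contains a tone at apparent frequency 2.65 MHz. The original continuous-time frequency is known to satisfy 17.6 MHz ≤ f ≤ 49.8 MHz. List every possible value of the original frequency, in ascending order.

Frequencies that alias to 2.65 MHz are k·fs ± 2.65 MHz for integer k ≥ 0.
k=0: 2.65 MHz.
k=1: 10.25 MHz, 15.55 MHz.
k=2: 23.15 MHz, 28.45 MHz.
k=3: 36.05 MHz, 41.35 MHz.
k=4: 48.95 MHz, 54.25 MHz.
k=5: 61.85 MHz, 67.15 MHz.
Within [17.6 MHz, 49.8 MHz]: 23.15 MHz, 28.45 MHz, 36.05 MHz, 41.35 MHz, 48.95 MHz.

23.15 MHz, 28.45 MHz, 36.05 MHz, 41.35 MHz, 48.95 MHz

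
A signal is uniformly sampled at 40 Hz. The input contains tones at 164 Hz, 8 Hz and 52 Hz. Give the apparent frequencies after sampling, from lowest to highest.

fs/2 = 20 Hz.
164 Hz mod fs = 4 Hz.
4 Hz ≤ fs/2 = 20 Hz, appears at 4 Hz.
8 Hz ≤ fs/2 = 20 Hz, passes unchanged.
52 Hz mod fs = 12 Hz.
12 Hz ≤ fs/2 = 20 Hz, appears at 12 Hz.
Distinct values: {4 Hz, 8 Hz, 12 Hz}.

4 Hz, 8 Hz, 12 Hz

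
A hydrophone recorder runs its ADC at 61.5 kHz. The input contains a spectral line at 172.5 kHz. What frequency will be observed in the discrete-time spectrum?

12 kHz

172.5 kHz mod fs = 49.5 kHz.
49.5 kHz > fs/2 = 30.75 kHz, folds to fs − 49.5 kHz = 12 kHz.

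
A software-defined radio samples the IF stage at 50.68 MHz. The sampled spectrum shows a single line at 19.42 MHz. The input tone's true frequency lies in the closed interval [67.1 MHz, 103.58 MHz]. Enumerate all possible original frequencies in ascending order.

70.1 MHz, 81.94 MHz

Frequencies that alias to 19.42 MHz are k·fs ± 19.42 MHz for integer k ≥ 0.
k=0: 19.42 MHz.
k=1: 31.26 MHz, 70.1 MHz.
k=2: 81.94 MHz, 120.78 MHz.
k=3: 132.62 MHz, 171.46 MHz.
Within [67.1 MHz, 103.58 MHz]: 70.1 MHz, 81.94 MHz.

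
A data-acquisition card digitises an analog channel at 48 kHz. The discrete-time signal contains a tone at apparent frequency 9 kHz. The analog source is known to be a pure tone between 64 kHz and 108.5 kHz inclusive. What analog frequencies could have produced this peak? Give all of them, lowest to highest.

87 kHz, 105 kHz

Frequencies that alias to 9 kHz are k·fs ± 9 kHz for integer k ≥ 0.
k=0: 9 kHz.
k=1: 39 kHz, 57 kHz.
k=2: 87 kHz, 105 kHz.
k=3: 135 kHz, 153 kHz.
Within [64 kHz, 108.5 kHz]: 87 kHz, 105 kHz.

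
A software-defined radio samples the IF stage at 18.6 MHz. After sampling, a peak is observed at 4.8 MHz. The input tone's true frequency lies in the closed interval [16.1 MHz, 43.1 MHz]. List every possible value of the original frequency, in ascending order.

Frequencies that alias to 4.8 MHz are k·fs ± 4.8 MHz for integer k ≥ 0.
k=0: 4.8 MHz.
k=1: 13.8 MHz, 23.4 MHz.
k=2: 32.4 MHz, 42 MHz.
k=3: 51 MHz, 60.6 MHz.
Within [16.1 MHz, 43.1 MHz]: 23.4 MHz, 32.4 MHz, 42 MHz.

23.4 MHz, 32.4 MHz, 42 MHz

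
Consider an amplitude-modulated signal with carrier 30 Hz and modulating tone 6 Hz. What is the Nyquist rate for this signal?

72 Hz

AM sidebands sit at fc ± fm = 24 Hz and 36 Hz.
Highest-frequency component: 36 Hz.
Nyquist rate = 2 × 36 Hz = 72 Hz.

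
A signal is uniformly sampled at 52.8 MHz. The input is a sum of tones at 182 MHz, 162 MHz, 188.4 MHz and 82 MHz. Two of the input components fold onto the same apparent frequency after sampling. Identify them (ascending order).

fs/2 = 26.4 MHz.
182 MHz mod fs = 23.6 MHz.
23.6 MHz ≤ fs/2 = 26.4 MHz, appears at 23.6 MHz.
162 MHz mod fs = 3.6 MHz.
3.6 MHz ≤ fs/2 = 26.4 MHz, appears at 3.6 MHz.
188.4 MHz mod fs = 30 MHz.
30 MHz > fs/2 = 26.4 MHz, folds to fs − 30 MHz = 22.8 MHz.
82 MHz mod fs = 29.2 MHz.
29.2 MHz > fs/2 = 26.4 MHz, folds to fs − 29.2 MHz = 23.6 MHz.
82 MHz and 182 MHz both map to 23.6 MHz.

82 MHz, 182 MHz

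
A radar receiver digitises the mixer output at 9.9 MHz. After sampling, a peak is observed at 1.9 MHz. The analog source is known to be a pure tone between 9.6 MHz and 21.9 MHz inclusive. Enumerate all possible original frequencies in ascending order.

Frequencies that alias to 1.9 MHz are k·fs ± 1.9 MHz for integer k ≥ 0.
k=0: 1.9 MHz.
k=1: 8 MHz, 11.8 MHz.
k=2: 17.9 MHz, 21.7 MHz.
k=3: 27.8 MHz, 31.6 MHz.
Within [9.6 MHz, 21.9 MHz]: 11.8 MHz, 17.9 MHz, 21.7 MHz.

11.8 MHz, 17.9 MHz, 21.7 MHz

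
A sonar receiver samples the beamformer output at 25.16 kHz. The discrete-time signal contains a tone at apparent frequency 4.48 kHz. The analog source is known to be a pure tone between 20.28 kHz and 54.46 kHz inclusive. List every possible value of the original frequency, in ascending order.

20.68 kHz, 29.64 kHz, 45.84 kHz

Frequencies that alias to 4.48 kHz are k·fs ± 4.48 kHz for integer k ≥ 0.
k=0: 4.48 kHz.
k=1: 20.68 kHz, 29.64 kHz.
k=2: 45.84 kHz, 54.8 kHz.
k=3: 71 kHz, 79.96 kHz.
Within [20.28 kHz, 54.46 kHz]: 20.68 kHz, 29.64 kHz, 45.84 kHz.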